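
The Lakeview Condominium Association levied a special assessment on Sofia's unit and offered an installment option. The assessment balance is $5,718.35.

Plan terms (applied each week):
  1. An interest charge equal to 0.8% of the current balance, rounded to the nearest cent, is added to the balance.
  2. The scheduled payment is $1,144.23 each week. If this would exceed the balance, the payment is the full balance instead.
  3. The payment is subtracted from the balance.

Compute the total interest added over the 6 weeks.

Week 1: opening $5,718.35; interest $45.75 → $5,764.10; payment $1,144.23; balance $4,619.87
Week 2: opening $4,619.87; interest $36.96 → $4,656.83; payment $1,144.23; balance $3,512.60
Week 3: opening $3,512.60; interest $28.10 → $3,540.70; payment $1,144.23; balance $2,396.47
Week 4: opening $2,396.47; interest $19.17 → $2,415.64; payment $1,144.23; balance $1,271.41
Week 5: opening $1,271.41; interest $10.17 → $1,281.58; payment $1,144.23; balance $137.35
Week 6: opening $137.35; interest $1.10 → $138.45; payment $138.45; balance $0.00
Total interest: $45.75 + $36.96 + $28.10 + $19.17 + $10.17 + $1.10 = $141.25

$141.25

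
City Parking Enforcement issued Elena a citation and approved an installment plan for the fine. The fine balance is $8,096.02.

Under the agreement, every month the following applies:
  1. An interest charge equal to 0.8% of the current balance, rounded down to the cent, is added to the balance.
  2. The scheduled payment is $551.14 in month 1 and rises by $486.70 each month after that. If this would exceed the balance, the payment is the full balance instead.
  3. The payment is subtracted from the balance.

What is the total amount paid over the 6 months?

Month 1: opening $8,096.02; interest $64.76 → $8,160.78; payment $551.14; balance $7,609.64
Month 2: opening $7,609.64; interest $60.87 → $7,670.51; payment $1,037.84; balance $6,632.67
Month 3: opening $6,632.67; interest $53.06 → $6,685.73; payment $1,524.54; balance $5,161.19
Month 4: opening $5,161.19; interest $41.28 → $5,202.47; payment $2,011.24; balance $3,191.23
Month 5: opening $3,191.23; interest $25.52 → $3,216.75; payment $2,497.94; balance $718.81
Month 6: opening $718.81; interest $5.75 → $724.56; payment $724.56; balance $0.00
Total paid: $8,347.26

$8,347.26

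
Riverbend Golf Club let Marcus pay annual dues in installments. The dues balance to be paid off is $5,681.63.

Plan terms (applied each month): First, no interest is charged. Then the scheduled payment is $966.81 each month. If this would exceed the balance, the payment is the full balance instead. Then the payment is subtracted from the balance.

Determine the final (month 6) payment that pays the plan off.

$847.58

Month 1: $5,681.63 − $966.81 → $4,714.82
Month 2: $4,714.82 − $966.81 → $3,748.01
Month 3: $3,748.01 − $966.81 → $2,781.20
Month 4: $2,781.20 − $966.81 → $1,814.39
Month 5: $1,814.39 − $966.81 → $847.58
Month 6: $847.58 − $847.58 → $0.00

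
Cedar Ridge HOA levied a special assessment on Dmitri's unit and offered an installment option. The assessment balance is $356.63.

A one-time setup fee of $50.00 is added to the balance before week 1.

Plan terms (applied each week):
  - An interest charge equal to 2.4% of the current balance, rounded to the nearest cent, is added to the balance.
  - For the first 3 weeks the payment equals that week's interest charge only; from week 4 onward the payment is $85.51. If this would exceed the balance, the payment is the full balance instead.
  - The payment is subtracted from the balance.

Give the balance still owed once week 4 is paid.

$330.88

Week 1: opening $406.63; interest $9.76 → $416.39; payment $9.76; balance $406.63
Week 2: opening $406.63; interest $9.76 → $416.39; payment $9.76; balance $406.63
Week 3: opening $406.63; interest $9.76 → $416.39; payment $9.76; balance $406.63
Week 4: opening $406.63; interest $9.76 → $416.39; payment $85.51; balance $330.88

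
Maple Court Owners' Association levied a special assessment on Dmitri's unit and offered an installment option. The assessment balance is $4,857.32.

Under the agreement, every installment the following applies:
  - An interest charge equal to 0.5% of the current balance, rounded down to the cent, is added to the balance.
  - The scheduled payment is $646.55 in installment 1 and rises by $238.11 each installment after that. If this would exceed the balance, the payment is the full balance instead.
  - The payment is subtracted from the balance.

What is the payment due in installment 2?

Installment 1: $4,857.32 +$24.28 interest = $4,881.60; pay $646.55 → $4,235.05
Installment 2: $4,235.05 +$21.17 interest = $4,256.22; pay $884.66 → $3,371.56

$884.66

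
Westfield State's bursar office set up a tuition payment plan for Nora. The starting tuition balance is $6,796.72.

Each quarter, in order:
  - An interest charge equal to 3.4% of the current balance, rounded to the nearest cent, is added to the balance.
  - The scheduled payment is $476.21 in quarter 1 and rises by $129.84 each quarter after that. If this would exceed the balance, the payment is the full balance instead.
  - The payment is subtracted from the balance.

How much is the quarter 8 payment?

$1,385.09

Quarter 1: opening $6,796.72; interest $231.09 → $7,027.81; payment $476.21; balance $6,551.60
Quarter 2: opening $6,551.60; interest $222.75 → $6,774.35; payment $606.05; balance $6,168.30
Quarter 3: opening $6,168.30; interest $209.72 → $6,378.02; payment $735.89; balance $5,642.13
Quarter 4: opening $5,642.13; interest $191.83 → $5,833.96; payment $865.73; balance $4,968.23
Quarter 5: opening $4,968.23; interest $168.92 → $5,137.15; payment $995.57; balance $4,141.58
Quarter 6: opening $4,141.58; interest $140.81 → $4,282.39; payment $1,125.41; balance $3,156.98
Quarter 7: opening $3,156.98; interest $107.34 → $3,264.32; payment $1,255.25; balance $2,009.07
Quarter 8: opening $2,009.07; interest $68.31 → $2,077.38; payment $1,385.09; balance $692.29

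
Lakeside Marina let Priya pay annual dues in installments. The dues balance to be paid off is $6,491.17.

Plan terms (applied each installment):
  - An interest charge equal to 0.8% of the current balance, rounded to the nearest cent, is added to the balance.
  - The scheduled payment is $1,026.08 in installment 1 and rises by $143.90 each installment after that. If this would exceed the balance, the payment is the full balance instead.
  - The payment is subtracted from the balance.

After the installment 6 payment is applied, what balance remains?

$0.00

Installment 1: opening $6,491.17; interest $51.93 → $6,543.10; payment $1,026.08; balance $5,517.02
Installment 2: opening $5,517.02; interest $44.14 → $5,561.16; payment $1,169.98; balance $4,391.18
Installment 3: opening $4,391.18; interest $35.13 → $4,426.31; payment $1,313.88; balance $3,112.43
Installment 4: opening $3,112.43; interest $24.90 → $3,137.33; payment $1,457.78; balance $1,679.55
Installment 5: opening $1,679.55; interest $13.44 → $1,692.99; payment $1,601.68; balance $91.31
Installment 6: opening $91.31; interest $0.73 → $92.04; payment $92.04; balance $0.00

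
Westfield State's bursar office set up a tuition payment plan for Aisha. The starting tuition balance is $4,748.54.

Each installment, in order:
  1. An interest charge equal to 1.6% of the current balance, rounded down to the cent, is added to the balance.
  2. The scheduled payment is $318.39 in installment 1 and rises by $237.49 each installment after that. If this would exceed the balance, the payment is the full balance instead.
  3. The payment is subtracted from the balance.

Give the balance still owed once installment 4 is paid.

$2,315.14

Installment 1: $4,748.54 +$75.97 interest = $4,824.51; pay $318.39 → $4,506.12
Installment 2: $4,506.12 +$72.09 interest = $4,578.21; pay $555.88 → $4,022.33
Installment 3: $4,022.33 +$64.35 interest = $4,086.68; pay $793.37 → $3,293.31
Installment 4: $3,293.31 +$52.69 interest = $3,346.00; pay $1,030.86 → $2,315.14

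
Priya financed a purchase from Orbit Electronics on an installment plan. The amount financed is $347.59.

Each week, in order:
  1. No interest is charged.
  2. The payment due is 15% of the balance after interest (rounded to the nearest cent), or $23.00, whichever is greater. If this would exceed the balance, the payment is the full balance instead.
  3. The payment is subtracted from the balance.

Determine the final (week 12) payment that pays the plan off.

Week 1: $347.59 − $52.14 → $295.45
Week 2: $295.45 − $44.32 → $251.13
Week 3: $251.13 − $37.67 → $213.46
Week 4: $213.46 − $32.02 → $181.44
Week 5: $181.44 − $27.22 → $154.22
Week 6: $154.22 − $23.13 → $131.09
Week 7: $131.09 − $23.00 → $108.09
Week 8: $108.09 − $23.00 → $85.09
Week 9: $85.09 − $23.00 → $62.09
Week 10: $62.09 − $23.00 → $39.09
Week 11: $39.09 − $23.00 → $16.09
Week 12: $16.09 − $16.09 → $0.00

$16.09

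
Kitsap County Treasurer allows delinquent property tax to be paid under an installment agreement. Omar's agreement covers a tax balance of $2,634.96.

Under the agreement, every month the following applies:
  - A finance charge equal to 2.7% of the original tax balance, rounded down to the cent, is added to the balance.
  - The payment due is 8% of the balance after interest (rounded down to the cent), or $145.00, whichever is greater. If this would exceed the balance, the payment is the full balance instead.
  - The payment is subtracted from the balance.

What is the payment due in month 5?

Month 1: $2,634.96 +$71.14 interest = $2,706.10; pay $216.48 → $2,489.62
Month 2: $2,489.62 +$71.14 interest = $2,560.76; pay $204.86 → $2,355.90
Month 3: $2,355.90 +$71.14 interest = $2,427.04; pay $194.16 → $2,232.88
Month 4: $2,232.88 +$71.14 interest = $2,304.02; pay $184.32 → $2,119.70
Month 5: $2,119.70 +$71.14 interest = $2,190.84; pay $175.26 → $2,015.58

$175.26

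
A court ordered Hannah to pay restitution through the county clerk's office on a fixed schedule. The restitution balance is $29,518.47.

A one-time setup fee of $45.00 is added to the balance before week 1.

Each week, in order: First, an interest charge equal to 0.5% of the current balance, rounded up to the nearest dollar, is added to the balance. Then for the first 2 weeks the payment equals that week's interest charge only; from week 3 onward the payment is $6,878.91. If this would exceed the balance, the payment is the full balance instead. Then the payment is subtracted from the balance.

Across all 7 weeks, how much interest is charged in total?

Week 1: $29,563.47 +$148.00 interest = $29,711.47; pay $148.00 → $29,563.47
Week 2: $29,563.47 +$148.00 interest = $29,711.47; pay $148.00 → $29,563.47
Week 3: $29,563.47 +$148.00 interest = $29,711.47; pay $6,878.91 → $22,832.56
Week 4: $22,832.56 +$115.00 interest = $22,947.56; pay $6,878.91 → $16,068.65
Week 5: $16,068.65 +$81.00 interest = $16,149.65; pay $6,878.91 → $9,270.74
Week 6: $9,270.74 +$47.00 interest = $9,317.74; pay $6,878.91 → $2,438.83
Week 7: $2,438.83 +$13.00 interest = $2,451.83; pay $2,451.83 → $0.00
Total interest: $148.00 + $148.00 + $148.00 + $115.00 + $81.00 + $47.00 + $13.00 = $700.00

$700.00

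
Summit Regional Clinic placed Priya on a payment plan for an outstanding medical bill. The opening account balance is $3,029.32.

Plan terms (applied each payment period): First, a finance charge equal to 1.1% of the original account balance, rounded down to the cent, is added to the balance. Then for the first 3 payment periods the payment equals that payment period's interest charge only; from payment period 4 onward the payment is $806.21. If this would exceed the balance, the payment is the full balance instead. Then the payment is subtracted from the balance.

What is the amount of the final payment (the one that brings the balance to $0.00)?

$743.97

Payment period 1: opening $3,029.32; interest $33.32 → $3,062.64; payment $33.32; balance $3,029.32
Payment period 2: opening $3,029.32; interest $33.32 → $3,062.64; payment $33.32; balance $3,029.32
Payment period 3: opening $3,029.32; interest $33.32 → $3,062.64; payment $33.32; balance $3,029.32
Payment period 4: opening $3,029.32; interest $33.32 → $3,062.64; payment $806.21; balance $2,256.43
Payment period 5: opening $2,256.43; interest $33.32 → $2,289.75; payment $806.21; balance $1,483.54
Payment period 6: opening $1,483.54; interest $33.32 → $1,516.86; payment $806.21; balance $710.65
Payment period 7: opening $710.65; interest $33.32 → $743.97; payment $743.97; balance $0.00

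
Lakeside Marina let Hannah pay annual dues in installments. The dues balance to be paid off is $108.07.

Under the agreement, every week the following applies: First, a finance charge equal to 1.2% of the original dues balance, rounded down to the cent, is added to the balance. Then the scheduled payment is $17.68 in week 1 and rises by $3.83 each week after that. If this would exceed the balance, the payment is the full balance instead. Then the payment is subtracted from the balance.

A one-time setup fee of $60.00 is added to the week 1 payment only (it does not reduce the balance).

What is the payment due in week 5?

Week 1: opening $108.07; interest $1.29 → $109.36; payment $17.68 (+ $60.00 fee); balance $91.68
Week 2: opening $91.68; interest $1.29 → $92.97; payment $21.51; balance $71.46
Week 3: opening $71.46; interest $1.29 → $72.75; payment $25.34; balance $47.41
Week 4: opening $47.41; interest $1.29 → $48.70; payment $29.17; balance $19.53
Week 5: opening $19.53; interest $1.29 → $20.82; payment $20.82; balance $0.00

$20.82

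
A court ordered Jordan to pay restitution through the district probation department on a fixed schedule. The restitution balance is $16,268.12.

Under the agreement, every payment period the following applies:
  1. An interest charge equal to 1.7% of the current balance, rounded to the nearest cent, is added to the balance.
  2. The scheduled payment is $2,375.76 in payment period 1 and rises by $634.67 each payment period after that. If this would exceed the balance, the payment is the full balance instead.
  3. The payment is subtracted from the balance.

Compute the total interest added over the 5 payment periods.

# | Opening | Interest | Payment | End bal
1 | $16,268.12 | $276.56 | $2,375.76 | $14,168.92
2 | $14,168.92 | $240.87 | $3,010.43 | $11,399.36
3 | $11,399.36 | $193.79 | $3,645.10 | $7,948.05
4 | $7,948.05 | $135.12 | $4,279.77 | $3,803.40
5 | $3,803.40 | $64.66 | $3,868.06 | $0.00
Total interest: $276.56 + $240.87 + $193.79 + $135.12 + $64.66 = $911.00

$911.00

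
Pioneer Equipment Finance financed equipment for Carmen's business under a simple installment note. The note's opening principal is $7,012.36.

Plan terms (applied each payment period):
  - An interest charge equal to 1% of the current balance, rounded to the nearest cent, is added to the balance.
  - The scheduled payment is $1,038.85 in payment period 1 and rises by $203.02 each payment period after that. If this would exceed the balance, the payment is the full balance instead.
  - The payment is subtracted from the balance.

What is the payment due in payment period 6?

$20.48

Payment period 1: opening $7,012.36; interest $70.12 → $7,082.48; payment $1,038.85; balance $6,043.63
Payment period 2: opening $6,043.63; interest $60.44 → $6,104.07; payment $1,241.87; balance $4,862.20
Payment period 3: opening $4,862.20; interest $48.62 → $4,910.82; payment $1,444.89; balance $3,465.93
Payment period 4: opening $3,465.93; interest $34.66 → $3,500.59; payment $1,647.91; balance $1,852.68
Payment period 5: opening $1,852.68; interest $18.53 → $1,871.21; payment $1,850.93; balance $20.28
Payment period 6: opening $20.28; interest $0.20 → $20.48; payment $20.48; balance $0.00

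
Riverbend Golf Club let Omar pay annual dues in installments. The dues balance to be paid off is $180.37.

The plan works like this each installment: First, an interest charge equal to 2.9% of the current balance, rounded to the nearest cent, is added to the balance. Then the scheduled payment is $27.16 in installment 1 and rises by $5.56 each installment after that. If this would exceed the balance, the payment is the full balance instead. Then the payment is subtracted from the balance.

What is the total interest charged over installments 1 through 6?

Installment 1: $180.37 +$5.23 interest = $185.60; pay $27.16 → $158.44
Installment 2: $158.44 +$4.59 interest = $163.03; pay $32.72 → $130.31
Installment 3: $130.31 +$3.78 interest = $134.09; pay $38.28 → $95.81
Installment 4: $95.81 +$2.78 interest = $98.59; pay $43.84 → $54.75
Installment 5: $54.75 +$1.59 interest = $56.34; pay $49.40 → $6.94
Installment 6: $6.94 +$0.20 interest = $7.14; pay $7.14 → $0.00
Total interest: $5.23 + $4.59 + $3.78 + $2.78 + $1.59 + $0.20 = $18.17

$18.17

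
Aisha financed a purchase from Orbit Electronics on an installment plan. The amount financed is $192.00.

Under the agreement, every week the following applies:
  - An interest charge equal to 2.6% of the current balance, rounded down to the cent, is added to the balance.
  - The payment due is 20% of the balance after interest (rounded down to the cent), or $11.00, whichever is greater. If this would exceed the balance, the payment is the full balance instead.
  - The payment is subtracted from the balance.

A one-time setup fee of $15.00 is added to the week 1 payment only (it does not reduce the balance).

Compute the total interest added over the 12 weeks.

Week 1: $192.00 +$4.99 interest = $196.99; pay $39.39 (+ $15.00 fee) → $157.60
Week 2: $157.60 +$4.09 interest = $161.69; pay $32.33 → $129.36
Week 3: $129.36 +$3.36 interest = $132.72; pay $26.54 → $106.18
Week 4: $106.18 +$2.76 interest = $108.94; pay $21.78 → $87.16
Week 5: $87.16 +$2.26 interest = $89.42; pay $17.88 → $71.54
Week 6: $71.54 +$1.86 interest = $73.40; pay $14.68 → $58.72
Week 7: $58.72 +$1.52 interest = $60.24; pay $12.04 → $48.20
Week 8: $48.20 +$1.25 interest = $49.45; pay $11.00 → $38.45
Week 9: $38.45 +$0.99 interest = $39.44; pay $11.00 → $28.44
Week 10: $28.44 +$0.73 interest = $29.17; pay $11.00 → $18.17
Week 11: $18.17 +$0.47 interest = $18.64; pay $11.00 → $7.64
Week 12: $7.64 +$0.19 interest = $7.83; pay $7.83 → $0.00
Total interest: $4.99 + $4.09 + $3.36 + $2.76 + $2.26 + $1.86 + $1.52 + $1.25 + $0.99 + $0.73 + $0.47 + $0.19 = $24.47

$24.47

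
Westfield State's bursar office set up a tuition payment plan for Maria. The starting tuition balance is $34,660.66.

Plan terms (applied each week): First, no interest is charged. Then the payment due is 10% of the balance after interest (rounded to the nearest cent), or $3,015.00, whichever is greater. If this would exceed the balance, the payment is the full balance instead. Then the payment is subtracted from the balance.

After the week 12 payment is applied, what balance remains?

Week 1: $34,660.66 − $3,466.07 → $31,194.59
Week 2: $31,194.59 − $3,119.46 → $28,075.13
Week 3: $28,075.13 − $3,015.00 → $25,060.13
Week 4: $25,060.13 − $3,015.00 → $22,045.13
Week 5: $22,045.13 − $3,015.00 → $19,030.13
Week 6: $19,030.13 − $3,015.00 → $16,015.13
Week 7: $16,015.13 − $3,015.00 → $13,000.13
Week 8: $13,000.13 − $3,015.00 → $9,985.13
Week 9: $9,985.13 − $3,015.00 → $6,970.13
Week 10: $6,970.13 − $3,015.00 → $3,955.13
Week 11: $3,955.13 − $3,015.00 → $940.13
Week 12: $940.13 − $940.13 → $0.00

$0.00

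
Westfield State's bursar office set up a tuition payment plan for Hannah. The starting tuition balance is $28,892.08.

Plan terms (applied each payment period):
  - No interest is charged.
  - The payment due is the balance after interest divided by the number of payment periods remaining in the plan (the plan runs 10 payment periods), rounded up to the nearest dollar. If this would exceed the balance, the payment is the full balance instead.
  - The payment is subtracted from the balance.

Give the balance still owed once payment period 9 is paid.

$2,888.08

Payment period 1: $28,892.08 − $2,890.00 → $26,002.08
Payment period 2: $26,002.08 − $2,890.00 → $23,112.08
Payment period 3: $23,112.08 − $2,890.00 → $20,222.08
Payment period 4: $20,222.08 − $2,889.00 → $17,333.08
Payment period 5: $17,333.08 − $2,889.00 → $14,444.08
Payment period 6: $14,444.08 − $2,889.00 → $11,555.08
Payment period 7: $11,555.08 − $2,889.00 → $8,666.08
Payment period 8: $8,666.08 − $2,889.00 → $5,777.08
Payment period 9: $5,777.08 − $2,889.00 → $2,888.08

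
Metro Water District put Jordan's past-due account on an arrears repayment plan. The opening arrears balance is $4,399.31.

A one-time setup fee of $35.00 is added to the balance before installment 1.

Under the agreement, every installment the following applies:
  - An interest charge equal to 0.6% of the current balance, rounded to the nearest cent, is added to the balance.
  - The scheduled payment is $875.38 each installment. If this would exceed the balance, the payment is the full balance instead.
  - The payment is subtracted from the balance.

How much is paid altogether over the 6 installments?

# | Opening | Interest | Payment | End bal
1 | $4,434.31 | $26.61 | $875.38 | $3,585.54
2 | $3,585.54 | $21.51 | $875.38 | $2,731.67
3 | $2,731.67 | $16.39 | $875.38 | $1,872.68
4 | $1,872.68 | $11.24 | $875.38 | $1,008.54
5 | $1,008.54 | $6.05 | $875.38 | $139.21
6 | $139.21 | $0.84 | $140.05 | $0.00
Total paid: $4,516.95

$4,516.95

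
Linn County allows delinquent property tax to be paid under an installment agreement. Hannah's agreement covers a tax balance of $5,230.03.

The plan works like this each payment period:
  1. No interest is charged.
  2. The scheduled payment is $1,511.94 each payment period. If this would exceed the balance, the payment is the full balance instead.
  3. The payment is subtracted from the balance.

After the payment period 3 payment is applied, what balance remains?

$694.21

Payment period 1: $5,230.03 − $1,511.94 → $3,718.09
Payment period 2: $3,718.09 − $1,511.94 → $2,206.15
Payment period 3: $2,206.15 − $1,511.94 → $694.21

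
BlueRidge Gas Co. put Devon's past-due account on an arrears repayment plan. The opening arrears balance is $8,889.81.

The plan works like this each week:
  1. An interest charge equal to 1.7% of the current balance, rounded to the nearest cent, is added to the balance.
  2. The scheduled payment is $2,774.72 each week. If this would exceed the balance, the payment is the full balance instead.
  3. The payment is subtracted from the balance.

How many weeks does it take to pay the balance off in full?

# | Opening | Interest | Payment | End bal
1 | $8,889.81 | $151.13 | $2,774.72 | $6,266.22
2 | $6,266.22 | $106.53 | $2,774.72 | $3,598.03
3 | $3,598.03 | $61.17 | $2,774.72 | $884.48
4 | $884.48 | $15.04 | $899.52 | $0.00
Balance reaches $0.00 in week 4.

4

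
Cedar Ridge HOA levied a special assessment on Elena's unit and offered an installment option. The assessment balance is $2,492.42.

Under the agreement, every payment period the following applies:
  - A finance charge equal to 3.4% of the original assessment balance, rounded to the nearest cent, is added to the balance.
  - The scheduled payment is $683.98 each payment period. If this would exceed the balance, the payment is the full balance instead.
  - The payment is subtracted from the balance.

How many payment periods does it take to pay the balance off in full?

Payment period 1: opening $2,492.42; interest $84.74 → $2,577.16; payment $683.98; balance $1,893.18
Payment period 2: opening $1,893.18; interest $84.74 → $1,977.92; payment $683.98; balance $1,293.94
Payment period 3: opening $1,293.94; interest $84.74 → $1,378.68; payment $683.98; balance $694.70
Payment period 4: opening $694.70; interest $84.74 → $779.44; payment $683.98; balance $95.46
Payment period 5: opening $95.46; interest $84.74 → $180.20; payment $180.20; balance $0.00
Balance reaches $0.00 in payment period 5.

5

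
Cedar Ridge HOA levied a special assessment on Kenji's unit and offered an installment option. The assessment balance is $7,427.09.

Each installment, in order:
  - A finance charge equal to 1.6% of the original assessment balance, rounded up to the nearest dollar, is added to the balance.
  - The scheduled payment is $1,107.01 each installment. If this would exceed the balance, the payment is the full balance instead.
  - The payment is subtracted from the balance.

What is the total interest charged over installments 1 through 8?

# | Opening | Interest | Payment | End bal
1 | $7,427.09 | $119.00 | $1,107.01 | $6,439.08
2 | $6,439.08 | $119.00 | $1,107.01 | $5,451.07
3 | $5,451.07 | $119.00 | $1,107.01 | $4,463.06
4 | $4,463.06 | $119.00 | $1,107.01 | $3,475.05
5 | $3,475.05 | $119.00 | $1,107.01 | $2,487.04
6 | $2,487.04 | $119.00 | $1,107.01 | $1,499.03
7 | $1,499.03 | $119.00 | $1,107.01 | $511.02
8 | $511.02 | $119.00 | $630.02 | $0.00
Total interest: $119.00 + $119.00 + $119.00 + $119.00 + $119.00 + $119.00 + $119.00 + $119.00 = $952.00

$952.00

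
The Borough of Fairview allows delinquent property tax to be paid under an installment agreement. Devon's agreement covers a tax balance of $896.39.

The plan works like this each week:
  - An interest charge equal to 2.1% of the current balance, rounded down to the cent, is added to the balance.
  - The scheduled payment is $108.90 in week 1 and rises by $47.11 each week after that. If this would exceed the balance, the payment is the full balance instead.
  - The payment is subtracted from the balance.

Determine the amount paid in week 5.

Week 1: opening $896.39; interest $18.82 → $915.21; payment $108.90; balance $806.31
Week 2: opening $806.31; interest $16.93 → $823.24; payment $156.01; balance $667.23
Week 3: opening $667.23; interest $14.01 → $681.24; payment $203.12; balance $478.12
Week 4: opening $478.12; interest $10.04 → $488.16; payment $250.23; balance $237.93
Week 5: opening $237.93; interest $4.99 → $242.92; payment $242.92; balance $0.00

$242.92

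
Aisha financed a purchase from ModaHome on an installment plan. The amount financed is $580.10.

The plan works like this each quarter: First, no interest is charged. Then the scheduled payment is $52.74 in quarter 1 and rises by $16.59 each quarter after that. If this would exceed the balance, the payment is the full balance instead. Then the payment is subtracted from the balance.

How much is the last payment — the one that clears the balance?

Quarter 1: $580.10 − $52.74 → $527.36
Quarter 2: $527.36 − $69.33 → $458.03
Quarter 3: $458.03 − $85.92 → $372.11
Quarter 4: $372.11 − $102.51 → $269.60
Quarter 5: $269.60 − $119.10 → $150.50
Quarter 6: $150.50 − $135.69 → $14.81
Quarter 7: $14.81 − $14.81 → $0.00

$14.81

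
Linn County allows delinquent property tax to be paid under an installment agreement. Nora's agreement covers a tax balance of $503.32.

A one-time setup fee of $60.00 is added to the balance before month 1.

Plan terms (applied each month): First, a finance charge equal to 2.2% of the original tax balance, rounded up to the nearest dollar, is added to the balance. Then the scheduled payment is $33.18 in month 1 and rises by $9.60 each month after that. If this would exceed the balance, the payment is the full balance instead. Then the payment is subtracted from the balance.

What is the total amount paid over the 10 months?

# | Opening | Interest | Payment | End bal
1 | $563.32 | $12.00 | $33.18 | $542.14
2 | $542.14 | $12.00 | $42.78 | $511.36
3 | $511.36 | $12.00 | $52.38 | $470.98
4 | $470.98 | $12.00 | $61.98 | $421.00
5 | $421.00 | $12.00 | $71.58 | $361.42
6 | $361.42 | $12.00 | $81.18 | $292.24
7 | $292.24 | $12.00 | $90.78 | $213.46
8 | $213.46 | $12.00 | $100.38 | $125.08
9 | $125.08 | $12.00 | $109.98 | $27.10
10 | $27.10 | $12.00 | $39.10 | $0.00
Total paid: $683.32

$683.32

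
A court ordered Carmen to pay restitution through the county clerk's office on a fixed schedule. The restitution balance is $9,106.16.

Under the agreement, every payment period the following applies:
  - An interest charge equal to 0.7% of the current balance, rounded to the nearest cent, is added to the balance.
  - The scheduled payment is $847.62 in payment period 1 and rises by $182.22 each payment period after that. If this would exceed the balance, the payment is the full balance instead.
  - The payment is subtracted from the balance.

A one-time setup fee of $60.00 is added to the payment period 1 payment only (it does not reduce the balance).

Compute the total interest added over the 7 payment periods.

$284.66

Payment period 1: $9,106.16 +$63.74 interest = $9,169.90; pay $847.62 (+ $60.00 fee) → $8,322.28
Payment period 2: $8,322.28 +$58.26 interest = $8,380.54; pay $1,029.84 → $7,350.70
Payment period 3: $7,350.70 +$51.45 interest = $7,402.15; pay $1,212.06 → $6,190.09
Payment period 4: $6,190.09 +$43.33 interest = $6,233.42; pay $1,394.28 → $4,839.14
Payment period 5: $4,839.14 +$33.87 interest = $4,873.01; pay $1,576.50 → $3,296.51
Payment period 6: $3,296.51 +$23.08 interest = $3,319.59; pay $1,758.72 → $1,560.87
Payment period 7: $1,560.87 +$10.93 interest = $1,571.80; pay $1,571.80 → $0.00
Total interest: $63.74 + $58.26 + $51.45 + $43.33 + $33.87 + $23.08 + $10.93 = $284.66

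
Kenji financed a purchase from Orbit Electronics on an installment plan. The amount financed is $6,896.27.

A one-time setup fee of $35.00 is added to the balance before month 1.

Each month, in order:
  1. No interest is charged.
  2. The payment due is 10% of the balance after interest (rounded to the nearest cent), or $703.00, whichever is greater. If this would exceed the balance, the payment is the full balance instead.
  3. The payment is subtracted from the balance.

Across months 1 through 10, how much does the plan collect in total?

$6,931.27

Month 1: $6,931.27 − $703.00 → $6,228.27
Month 2: $6,228.27 − $703.00 → $5,525.27
Month 3: $5,525.27 − $703.00 → $4,822.27
Month 4: $4,822.27 − $703.00 → $4,119.27
Month 5: $4,119.27 − $703.00 → $3,416.27
Month 6: $3,416.27 − $703.00 → $2,713.27
Month 7: $2,713.27 − $703.00 → $2,010.27
Month 8: $2,010.27 − $703.00 → $1,307.27
Month 9: $1,307.27 − $703.00 → $604.27
Month 10: $604.27 − $604.27 → $0.00
Total paid: $6,931.27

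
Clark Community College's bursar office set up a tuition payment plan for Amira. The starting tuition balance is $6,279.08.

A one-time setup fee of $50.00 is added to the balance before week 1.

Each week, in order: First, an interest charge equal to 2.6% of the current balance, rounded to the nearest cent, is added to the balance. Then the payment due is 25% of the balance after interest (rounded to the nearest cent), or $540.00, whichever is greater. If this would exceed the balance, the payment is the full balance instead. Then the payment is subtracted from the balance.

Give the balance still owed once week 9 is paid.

Week 1: $6,329.08 +$164.56 interest = $6,493.64; pay $1,623.41 → $4,870.23
Week 2: $4,870.23 +$126.63 interest = $4,996.86; pay $1,249.22 → $3,747.64
Week 3: $3,747.64 +$97.44 interest = $3,845.08; pay $961.27 → $2,883.81
Week 4: $2,883.81 +$74.98 interest = $2,958.79; pay $739.70 → $2,219.09
Week 5: $2,219.09 +$57.70 interest = $2,276.79; pay $569.20 → $1,707.59
Week 6: $1,707.59 +$44.40 interest = $1,751.99; pay $540.00 → $1,211.99
Week 7: $1,211.99 +$31.51 interest = $1,243.50; pay $540.00 → $703.50
Week 8: $703.50 +$18.29 interest = $721.79; pay $540.00 → $181.79
Week 9: $181.79 +$4.73 interest = $186.52; pay $186.52 → $0.00

$0.00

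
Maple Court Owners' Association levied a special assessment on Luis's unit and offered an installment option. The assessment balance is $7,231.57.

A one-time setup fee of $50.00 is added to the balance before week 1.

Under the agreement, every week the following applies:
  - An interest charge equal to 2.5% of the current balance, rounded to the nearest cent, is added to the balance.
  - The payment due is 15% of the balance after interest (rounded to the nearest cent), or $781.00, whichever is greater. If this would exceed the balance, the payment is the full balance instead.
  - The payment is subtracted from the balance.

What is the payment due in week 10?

# | Opening | Interest | Payment | End bal
1 | $7,281.57 | $182.04 | $1,119.54 | $6,344.07
2 | $6,344.07 | $158.60 | $975.40 | $5,527.27
3 | $5,527.27 | $138.18 | $849.82 | $4,815.63
4 | $4,815.63 | $120.39 | $781.00 | $4,155.02
5 | $4,155.02 | $103.88 | $781.00 | $3,477.90
6 | $3,477.90 | $86.95 | $781.00 | $2,783.85
7 | $2,783.85 | $69.60 | $781.00 | $2,072.45
8 | $2,072.45 | $51.81 | $781.00 | $1,343.26
9 | $1,343.26 | $33.58 | $781.00 | $595.84
10 | $595.84 | $14.90 | $610.74 | $0.00

$610.74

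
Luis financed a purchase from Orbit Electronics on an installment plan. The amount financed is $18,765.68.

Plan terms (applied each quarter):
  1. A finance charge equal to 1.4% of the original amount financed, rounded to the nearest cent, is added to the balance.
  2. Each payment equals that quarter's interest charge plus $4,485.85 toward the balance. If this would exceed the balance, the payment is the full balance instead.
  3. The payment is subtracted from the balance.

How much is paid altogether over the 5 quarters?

$20,079.28

Quarter 1: opening $18,765.68; interest $262.72 → $19,028.40; payment $4,748.57; balance $14,279.83
Quarter 2: opening $14,279.83; interest $262.72 → $14,542.55; payment $4,748.57; balance $9,793.98
Quarter 3: opening $9,793.98; interest $262.72 → $10,056.70; payment $4,748.57; balance $5,308.13
Quarter 4: opening $5,308.13; interest $262.72 → $5,570.85; payment $4,748.57; balance $822.28
Quarter 5: opening $822.28; interest $262.72 → $1,085.00; payment $1,085.00; balance $0.00
Total paid: $20,079.28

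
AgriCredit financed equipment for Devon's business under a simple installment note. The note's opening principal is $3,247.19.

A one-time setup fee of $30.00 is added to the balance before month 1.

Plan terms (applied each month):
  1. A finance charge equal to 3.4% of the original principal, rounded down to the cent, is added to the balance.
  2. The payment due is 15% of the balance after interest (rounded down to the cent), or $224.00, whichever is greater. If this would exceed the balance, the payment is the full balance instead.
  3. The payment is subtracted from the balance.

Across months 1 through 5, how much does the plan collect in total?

$2,027.04

Month 1: $3,277.19 +$110.40 interest = $3,387.59; pay $508.13 → $2,879.46
Month 2: $2,879.46 +$110.40 interest = $2,989.86; pay $448.47 → $2,541.39
Month 3: $2,541.39 +$110.40 interest = $2,651.79; pay $397.76 → $2,254.03
Month 4: $2,254.03 +$110.40 interest = $2,364.43; pay $354.66 → $2,009.77
Month 5: $2,009.77 +$110.40 interest = $2,120.17; pay $318.02 → $1,802.15
Total paid: $2,027.04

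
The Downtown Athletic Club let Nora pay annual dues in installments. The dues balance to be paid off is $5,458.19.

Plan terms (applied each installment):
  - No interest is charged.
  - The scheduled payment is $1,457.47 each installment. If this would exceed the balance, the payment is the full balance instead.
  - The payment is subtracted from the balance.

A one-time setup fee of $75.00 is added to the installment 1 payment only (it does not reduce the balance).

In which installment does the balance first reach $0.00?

4

Installment 1: $5,458.19 − $1,457.47 (+ $75.00 fee) → $4,000.72
Installment 2: $4,000.72 − $1,457.47 → $2,543.25
Installment 3: $2,543.25 − $1,457.47 → $1,085.78
Installment 4: $1,085.78 − $1,085.78 → $0.00
Balance reaches $0.00 in installment 4.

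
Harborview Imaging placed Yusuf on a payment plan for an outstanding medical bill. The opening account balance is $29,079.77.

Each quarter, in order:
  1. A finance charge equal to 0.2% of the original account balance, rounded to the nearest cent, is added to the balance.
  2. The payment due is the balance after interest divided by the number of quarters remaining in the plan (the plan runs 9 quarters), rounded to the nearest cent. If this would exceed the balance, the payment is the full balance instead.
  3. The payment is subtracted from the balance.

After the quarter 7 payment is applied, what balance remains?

Quarter 1: opening $29,079.77; interest $58.16 → $29,137.93; payment $3,237.55; balance $25,900.38
Quarter 2: opening $25,900.38; interest $58.16 → $25,958.54; payment $3,244.82; balance $22,713.72
Quarter 3: opening $22,713.72; interest $58.16 → $22,771.88; payment $3,253.13; balance $19,518.75
Quarter 4: opening $19,518.75; interest $58.16 → $19,576.91; payment $3,262.82; balance $16,314.09
Quarter 5: opening $16,314.09; interest $58.16 → $16,372.25; payment $3,274.45; balance $13,097.80
Quarter 6: opening $13,097.80; interest $58.16 → $13,155.96; payment $3,288.99; balance $9,866.97
Quarter 7: opening $9,866.97; interest $58.16 → $9,925.13; payment $3,308.38; balance $6,616.75

$6,616.75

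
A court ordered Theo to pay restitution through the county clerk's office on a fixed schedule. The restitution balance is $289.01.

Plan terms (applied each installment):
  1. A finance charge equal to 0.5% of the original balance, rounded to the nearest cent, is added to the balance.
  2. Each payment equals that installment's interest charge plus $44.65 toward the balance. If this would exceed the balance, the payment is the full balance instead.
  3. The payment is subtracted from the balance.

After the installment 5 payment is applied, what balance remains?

$65.76

Installment 1: opening $289.01; interest $1.45 → $290.46; payment $46.10; balance $244.36
Installment 2: opening $244.36; interest $1.45 → $245.81; payment $46.10; balance $199.71
Installment 3: opening $199.71; interest $1.45 → $201.16; payment $46.10; balance $155.06
Installment 4: opening $155.06; interest $1.45 → $156.51; payment $46.10; balance $110.41
Installment 5: opening $110.41; interest $1.45 → $111.86; payment $46.10; balance $65.76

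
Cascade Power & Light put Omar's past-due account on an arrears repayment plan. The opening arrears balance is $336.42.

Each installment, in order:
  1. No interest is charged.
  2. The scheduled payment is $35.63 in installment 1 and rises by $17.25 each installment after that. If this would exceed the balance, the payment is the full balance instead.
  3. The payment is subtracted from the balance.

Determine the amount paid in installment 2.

Installment 1: opening $336.42; payment $35.63; balance $300.79
Installment 2: opening $300.79; payment $52.88; balance $247.91

$52.88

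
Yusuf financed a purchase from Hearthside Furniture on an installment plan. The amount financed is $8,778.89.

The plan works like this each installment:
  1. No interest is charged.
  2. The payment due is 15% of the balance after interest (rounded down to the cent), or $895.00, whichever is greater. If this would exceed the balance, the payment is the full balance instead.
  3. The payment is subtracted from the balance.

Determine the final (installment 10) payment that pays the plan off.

$21.35

# | Opening | Payment | End bal
1 | $8,778.89 | $1,316.83 | $7,462.06
2 | $7,462.06 | $1,119.30 | $6,342.76
3 | $6,342.76 | $951.41 | $5,391.35
4 | $5,391.35 | $895.00 | $4,496.35
5 | $4,496.35 | $895.00 | $3,601.35
6 | $3,601.35 | $895.00 | $2,706.35
7 | $2,706.35 | $895.00 | $1,811.35
8 | $1,811.35 | $895.00 | $916.35
9 | $916.35 | $895.00 | $21.35
10 | $21.35 | $21.35 | $0.00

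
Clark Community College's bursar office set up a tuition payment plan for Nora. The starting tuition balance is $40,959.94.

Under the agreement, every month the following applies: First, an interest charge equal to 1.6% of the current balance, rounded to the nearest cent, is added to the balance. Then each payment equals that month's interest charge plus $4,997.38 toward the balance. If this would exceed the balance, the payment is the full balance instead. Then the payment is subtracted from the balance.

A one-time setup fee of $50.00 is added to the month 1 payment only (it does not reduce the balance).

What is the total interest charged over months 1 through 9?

$3,019.73

Month 1: $40,959.94 +$655.36 interest = $41,615.30; pay $5,652.74 (+ $50.00 fee) → $35,962.56
Month 2: $35,962.56 +$575.40 interest = $36,537.96; pay $5,572.78 → $30,965.18
Month 3: $30,965.18 +$495.44 interest = $31,460.62; pay $5,492.82 → $25,967.80
Month 4: $25,967.80 +$415.48 interest = $26,383.28; pay $5,412.86 → $20,970.42
Month 5: $20,970.42 +$335.53 interest = $21,305.95; pay $5,332.91 → $15,973.04
Month 6: $15,973.04 +$255.57 interest = $16,228.61; pay $5,252.95 → $10,975.66
Month 7: $10,975.66 +$175.61 interest = $11,151.27; pay $5,172.99 → $5,978.28
Month 8: $5,978.28 +$95.65 interest = $6,073.93; pay $5,093.03 → $980.90
Month 9: $980.90 +$15.69 interest = $996.59; pay $996.59 → $0.00
Total interest: $655.36 + $575.40 + $495.44 + $415.48 + $335.53 + $255.57 + $175.61 + $95.65 + $15.69 = $3,019.73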